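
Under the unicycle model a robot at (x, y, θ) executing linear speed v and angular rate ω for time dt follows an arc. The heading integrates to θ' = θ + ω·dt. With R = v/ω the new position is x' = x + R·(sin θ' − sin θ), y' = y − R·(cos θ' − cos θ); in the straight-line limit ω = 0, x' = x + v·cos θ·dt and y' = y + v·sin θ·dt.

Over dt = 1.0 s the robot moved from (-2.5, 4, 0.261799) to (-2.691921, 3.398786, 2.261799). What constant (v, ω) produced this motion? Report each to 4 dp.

v = -0.7500, ω = 2.0000

Δθ = 2.261799 − 0.261799 = 2.000000
ω = Δθ/dt = 2.000000/1.0 = 2.0000
R = −Δy/(cos θ' − cos θ) = -0.3750
v = R·ω = -0.3750·2.0000 = -0.7500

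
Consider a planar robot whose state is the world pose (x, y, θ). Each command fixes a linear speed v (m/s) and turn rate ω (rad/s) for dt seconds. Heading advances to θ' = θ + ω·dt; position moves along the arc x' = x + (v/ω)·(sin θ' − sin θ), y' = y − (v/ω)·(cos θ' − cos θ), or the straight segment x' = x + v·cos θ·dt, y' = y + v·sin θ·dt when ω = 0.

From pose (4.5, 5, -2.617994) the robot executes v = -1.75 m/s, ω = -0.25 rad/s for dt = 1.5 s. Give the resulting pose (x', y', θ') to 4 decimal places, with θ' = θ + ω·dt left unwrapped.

θ' = -2.6180 + -0.25·1.5 = -2.9930
R = v/ω = -1.75/-0.25 = 7.0000
x' = 4.5 + 7.0000·(sin -2.9930 − sin -2.6180) = 6.9636
y' = 5 − 7.0000·(cos -2.9930 − cos -2.6180) = 5.8607

(6.9636, 5.8607, -2.9930)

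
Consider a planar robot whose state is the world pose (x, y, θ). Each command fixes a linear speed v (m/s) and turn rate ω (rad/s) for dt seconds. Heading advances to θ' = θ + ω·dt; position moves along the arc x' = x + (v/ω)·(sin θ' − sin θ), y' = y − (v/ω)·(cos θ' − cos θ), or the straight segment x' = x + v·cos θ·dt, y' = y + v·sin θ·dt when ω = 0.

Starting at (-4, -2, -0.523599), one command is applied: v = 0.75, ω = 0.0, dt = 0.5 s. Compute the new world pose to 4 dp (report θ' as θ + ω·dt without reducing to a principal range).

(-3.6752, -2.1875, -0.5236)

θ' = -0.5236 + 0.0·0.5 = -0.5236
ω = 0 → straight: x' = -4 + 0.75·cos(-0.5236)·0.5 = -3.6752
y' = -2 + 0.75·sin(-0.5236)·0.5 = -2.1875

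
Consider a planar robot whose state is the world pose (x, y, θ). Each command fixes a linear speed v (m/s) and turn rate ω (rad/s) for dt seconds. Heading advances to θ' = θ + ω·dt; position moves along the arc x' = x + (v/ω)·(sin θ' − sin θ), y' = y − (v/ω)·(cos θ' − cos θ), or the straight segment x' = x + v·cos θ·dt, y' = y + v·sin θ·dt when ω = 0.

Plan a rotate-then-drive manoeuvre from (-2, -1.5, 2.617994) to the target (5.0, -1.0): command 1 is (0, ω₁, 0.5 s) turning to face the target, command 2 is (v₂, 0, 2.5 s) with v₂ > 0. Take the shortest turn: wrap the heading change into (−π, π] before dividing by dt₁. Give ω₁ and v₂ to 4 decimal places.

heading to target = atan2(-1−-1.5, 5−-2) = 0.0713
Δθ = wrap(0.0713 − 2.6180) = -2.5467; ω₁ = Δθ/dt₁ = -5.0934
distance = √((5−-2)² + (-1−-1.5)²) = 7.0178; v₂ = distance/dt₂ = 2.8071

ω₁ = -5.0934, v₂ = 2.8071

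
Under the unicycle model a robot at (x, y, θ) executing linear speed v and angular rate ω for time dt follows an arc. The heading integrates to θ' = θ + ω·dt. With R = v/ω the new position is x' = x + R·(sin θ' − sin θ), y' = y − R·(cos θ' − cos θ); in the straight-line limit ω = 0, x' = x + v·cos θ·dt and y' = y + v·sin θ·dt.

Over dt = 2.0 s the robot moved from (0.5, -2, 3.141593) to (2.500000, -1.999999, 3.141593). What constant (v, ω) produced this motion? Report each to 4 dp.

v = -1.0000, ω = 0.0000

Δθ = 3.141593 − 3.141593 = 0.000000
ω = Δθ/dt = 0.000000/2.0 = 0.0000
ω = 0 → v = (Δx·cos θ + Δy·sin θ)/dt = -1.0000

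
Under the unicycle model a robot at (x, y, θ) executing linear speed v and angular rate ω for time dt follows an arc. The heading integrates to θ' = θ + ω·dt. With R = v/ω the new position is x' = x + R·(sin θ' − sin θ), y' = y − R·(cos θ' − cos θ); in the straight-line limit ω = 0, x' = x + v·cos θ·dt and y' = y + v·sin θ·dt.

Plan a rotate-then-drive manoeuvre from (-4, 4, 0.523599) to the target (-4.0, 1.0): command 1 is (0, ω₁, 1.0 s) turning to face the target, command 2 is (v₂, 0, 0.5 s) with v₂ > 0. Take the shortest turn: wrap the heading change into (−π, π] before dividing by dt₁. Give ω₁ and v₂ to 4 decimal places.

heading to target = atan2(1−4, -4−-4) = -1.5708
Δθ = wrap(-1.5708 − 0.5236) = -2.0944; ω₁ = Δθ/dt₁ = -2.0944
distance = √((-4−-4)² + (1−4)²) = 3.0000; v₂ = distance/dt₂ = 6.0000

ω₁ = -2.0944, v₂ = 6.0000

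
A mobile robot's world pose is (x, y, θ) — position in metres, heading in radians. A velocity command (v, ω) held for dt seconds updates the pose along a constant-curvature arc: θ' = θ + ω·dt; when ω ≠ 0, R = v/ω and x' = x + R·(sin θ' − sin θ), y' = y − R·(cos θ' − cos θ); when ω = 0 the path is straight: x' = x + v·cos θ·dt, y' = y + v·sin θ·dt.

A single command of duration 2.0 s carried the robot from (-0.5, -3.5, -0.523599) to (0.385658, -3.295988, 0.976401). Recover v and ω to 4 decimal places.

Δθ = 0.976401 − -0.523599 = 1.500000
ω = Δθ/dt = 1.500000/2.0 = 0.7500
R = Δx/(sin θ' − sin θ) = 0.6667
v = R·ω = 0.6667·0.7500 = 0.5000

v = 0.5000, ω = 0.7500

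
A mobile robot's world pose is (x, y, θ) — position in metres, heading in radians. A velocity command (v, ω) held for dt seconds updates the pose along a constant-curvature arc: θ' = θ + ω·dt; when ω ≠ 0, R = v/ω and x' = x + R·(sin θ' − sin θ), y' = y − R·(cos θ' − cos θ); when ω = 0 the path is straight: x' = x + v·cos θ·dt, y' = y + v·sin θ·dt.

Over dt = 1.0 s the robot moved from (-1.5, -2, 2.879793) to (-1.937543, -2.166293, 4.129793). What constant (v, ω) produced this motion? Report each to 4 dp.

v = 0.5000, ω = 1.2500

Δθ = 4.129793 − 2.879793 = 1.250000
ω = Δθ/dt = 1.250000/1.0 = 1.2500
R = Δx/(sin θ' − sin θ) = 0.4000
v = R·ω = 0.4000·1.2500 = 0.5000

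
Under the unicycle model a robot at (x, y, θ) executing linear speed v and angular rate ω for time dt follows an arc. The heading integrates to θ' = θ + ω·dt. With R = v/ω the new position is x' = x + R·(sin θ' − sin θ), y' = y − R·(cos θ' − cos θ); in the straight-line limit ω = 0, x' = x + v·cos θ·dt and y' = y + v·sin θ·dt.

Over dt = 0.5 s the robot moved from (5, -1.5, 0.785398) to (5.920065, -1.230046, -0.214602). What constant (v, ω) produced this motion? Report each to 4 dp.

Δθ = -0.214602 − 0.785398 = -1.000000
ω = Δθ/dt = -1.000000/0.5 = -2.0000
R = Δx/(sin θ' − sin θ) = -1.0000
v = R·ω = -1.0000·-2.0000 = 2.0000

v = 2.0000, ω = -2.0000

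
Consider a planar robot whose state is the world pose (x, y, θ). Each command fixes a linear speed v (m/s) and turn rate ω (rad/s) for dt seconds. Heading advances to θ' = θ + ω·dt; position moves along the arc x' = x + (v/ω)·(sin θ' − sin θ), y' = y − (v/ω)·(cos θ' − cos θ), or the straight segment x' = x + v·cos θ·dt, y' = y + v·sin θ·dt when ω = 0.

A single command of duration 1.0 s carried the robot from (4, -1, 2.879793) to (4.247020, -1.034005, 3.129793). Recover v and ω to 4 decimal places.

v = -0.2500, ω = 0.2500

Δθ = 3.129793 − 2.879793 = 0.250000
ω = Δθ/dt = 0.250000/1.0 = 0.2500
R = Δx/(sin θ' − sin θ) = -1.0000
v = R·ω = -1.0000·0.2500 = -0.2500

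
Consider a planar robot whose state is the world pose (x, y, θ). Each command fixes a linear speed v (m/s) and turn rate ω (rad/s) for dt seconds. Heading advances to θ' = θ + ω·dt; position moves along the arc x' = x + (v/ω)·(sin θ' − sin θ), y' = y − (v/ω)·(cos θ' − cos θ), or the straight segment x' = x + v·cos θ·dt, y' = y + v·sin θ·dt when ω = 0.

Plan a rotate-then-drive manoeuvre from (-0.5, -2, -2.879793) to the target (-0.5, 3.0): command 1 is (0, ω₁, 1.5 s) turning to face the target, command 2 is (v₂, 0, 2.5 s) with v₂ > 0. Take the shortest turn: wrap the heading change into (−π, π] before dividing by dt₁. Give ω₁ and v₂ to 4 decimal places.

heading to target = atan2(3−-2, -0.5−-0.5) = 1.5708
Δθ = wrap(1.5708 − -2.8798) = -1.8326; ω₁ = Δθ/dt₁ = -1.2217
distance = √((-0.5−-0.5)² + (3−-2)²) = 5.0000; v₂ = distance/dt₂ = 2.0000

ω₁ = -1.2217, v₂ = 2.0000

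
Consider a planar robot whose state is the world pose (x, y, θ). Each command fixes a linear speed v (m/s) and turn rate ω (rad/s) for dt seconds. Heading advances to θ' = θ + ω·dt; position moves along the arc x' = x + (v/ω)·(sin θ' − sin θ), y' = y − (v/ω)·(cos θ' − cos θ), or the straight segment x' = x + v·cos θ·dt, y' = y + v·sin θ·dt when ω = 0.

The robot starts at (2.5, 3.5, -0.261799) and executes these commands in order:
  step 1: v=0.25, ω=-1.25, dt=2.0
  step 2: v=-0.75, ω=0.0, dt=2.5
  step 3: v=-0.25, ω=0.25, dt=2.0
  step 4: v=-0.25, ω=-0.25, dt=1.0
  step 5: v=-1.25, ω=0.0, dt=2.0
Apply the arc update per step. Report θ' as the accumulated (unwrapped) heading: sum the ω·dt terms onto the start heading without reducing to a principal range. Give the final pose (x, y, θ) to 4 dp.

(6.8657, 5.7509, -2.5118)

step 1: θ'=-2.7618 (R=-0.2000) → pose (2.5224, 3.1211, -2.7618)
step 2: θ'=-2.7618 (straight) → pose (4.2638, 3.8162, -2.7618)
step 3: θ'=-2.2618 (R=-1.0000) → pose (4.6637, 4.1076, -2.2618)
step 4: θ'=-2.5118 (R=1.0000) → pose (4.8453, 4.2785, -2.5118)
step 5: θ'=-2.5118 (straight) → pose (6.8657, 5.7509, -2.5118)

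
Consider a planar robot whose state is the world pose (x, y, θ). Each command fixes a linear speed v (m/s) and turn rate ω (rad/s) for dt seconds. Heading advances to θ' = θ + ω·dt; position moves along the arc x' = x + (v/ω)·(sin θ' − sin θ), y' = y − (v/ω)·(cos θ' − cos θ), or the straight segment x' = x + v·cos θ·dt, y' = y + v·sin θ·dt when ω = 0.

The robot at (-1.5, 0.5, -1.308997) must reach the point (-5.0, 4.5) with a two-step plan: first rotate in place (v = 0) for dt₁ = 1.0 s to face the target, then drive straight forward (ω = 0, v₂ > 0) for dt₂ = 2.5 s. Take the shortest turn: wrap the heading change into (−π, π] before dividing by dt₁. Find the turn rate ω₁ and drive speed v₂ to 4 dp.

heading to target = atan2(4.5−0.5, -5−-1.5) = 2.2896
Δθ = wrap(2.2896 − -1.3090) = -2.6846; ω₁ = Δθ/dt₁ = -2.6846
distance = √((-5−-1.5)² + (4.5−0.5)²) = 5.3151; v₂ = distance/dt₂ = 2.1260

ω₁ = -2.6846, v₂ = 2.1260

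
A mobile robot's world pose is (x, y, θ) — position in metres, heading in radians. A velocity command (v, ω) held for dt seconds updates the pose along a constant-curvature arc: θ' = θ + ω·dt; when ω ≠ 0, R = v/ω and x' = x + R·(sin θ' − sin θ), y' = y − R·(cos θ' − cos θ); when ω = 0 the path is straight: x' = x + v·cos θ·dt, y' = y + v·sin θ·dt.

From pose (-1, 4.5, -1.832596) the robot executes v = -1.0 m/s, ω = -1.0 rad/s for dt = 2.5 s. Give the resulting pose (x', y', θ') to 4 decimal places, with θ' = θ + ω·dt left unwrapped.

(0.8947, 4.6119, -4.3326)

θ' = -1.8326 + -1.0·2.5 = -4.3326
R = v/ω = -1.0/-1.0 = 1.0000
x' = -1 + 1.0000·(sin -4.3326 − sin -1.8326) = 0.8947
y' = 4.5 − 1.0000·(cos -4.3326 − cos -1.8326) = 4.6119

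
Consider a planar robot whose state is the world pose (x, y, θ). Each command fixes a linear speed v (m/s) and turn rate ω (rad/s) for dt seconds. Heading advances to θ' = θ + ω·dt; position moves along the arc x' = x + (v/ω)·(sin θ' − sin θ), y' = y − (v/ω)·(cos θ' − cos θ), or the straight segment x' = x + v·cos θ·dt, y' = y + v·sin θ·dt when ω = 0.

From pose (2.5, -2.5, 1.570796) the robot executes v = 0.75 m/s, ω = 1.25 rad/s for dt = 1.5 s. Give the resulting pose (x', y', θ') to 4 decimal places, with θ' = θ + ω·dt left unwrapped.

(1.7203, -1.9275, 3.4458)

θ' = 1.5708 + 1.25·1.5 = 3.4458
R = v/ω = 0.75/1.25 = 0.6000
x' = 2.5 + 0.6000·(sin 3.4458 − sin 1.5708) = 1.7203
y' = -2.5 − 0.6000·(cos 3.4458 − cos 1.5708) = -1.9275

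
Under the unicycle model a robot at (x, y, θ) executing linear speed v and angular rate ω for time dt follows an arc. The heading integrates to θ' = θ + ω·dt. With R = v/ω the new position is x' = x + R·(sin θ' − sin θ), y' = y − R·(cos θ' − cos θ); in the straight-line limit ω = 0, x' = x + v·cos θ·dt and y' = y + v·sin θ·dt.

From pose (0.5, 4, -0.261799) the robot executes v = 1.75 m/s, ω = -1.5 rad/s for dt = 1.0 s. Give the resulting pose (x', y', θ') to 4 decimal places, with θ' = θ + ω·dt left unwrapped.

θ' = -0.2618 + -1.5·1.0 = -1.7618
R = v/ω = 1.75/-1.5 = -1.1667
x' = 0.5 + -1.1667·(sin -1.7618 − sin -0.2618) = 1.3435
y' = 4 − -1.1667·(cos -1.7618 − cos -0.2618) = 2.6516

(1.3435, 2.6516, -1.7618)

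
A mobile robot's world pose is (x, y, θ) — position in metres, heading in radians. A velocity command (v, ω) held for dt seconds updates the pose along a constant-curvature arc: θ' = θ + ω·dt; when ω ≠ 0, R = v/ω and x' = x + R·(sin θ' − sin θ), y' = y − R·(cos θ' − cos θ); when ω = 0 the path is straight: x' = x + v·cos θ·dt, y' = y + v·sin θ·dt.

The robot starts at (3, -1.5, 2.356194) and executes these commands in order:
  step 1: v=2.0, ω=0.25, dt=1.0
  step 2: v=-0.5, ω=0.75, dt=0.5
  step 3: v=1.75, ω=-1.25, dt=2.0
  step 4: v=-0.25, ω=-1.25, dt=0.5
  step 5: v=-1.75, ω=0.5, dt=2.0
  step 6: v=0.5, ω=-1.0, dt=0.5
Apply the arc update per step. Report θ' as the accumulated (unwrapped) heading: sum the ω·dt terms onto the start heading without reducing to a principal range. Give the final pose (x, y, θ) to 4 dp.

step 1: θ'=2.6062 (R=8.0000) → pose (1.4246, -0.2763, 2.6062)
step 2: θ'=2.9812 (R=-0.6667) → pose (1.6583, -0.3611, 2.9812)
step 3: θ'=0.4812 (R=-1.4000) → pose (1.2339, 2.2620, 0.4812)
step 4: θ'=-0.1438 (R=0.2000) → pose (1.1127, 2.2413, -0.1438)
step 5: θ'=0.8562 (R=-3.5000) → pose (-2.0327, 1.0711, 0.8562)
step 6: θ'=0.3562 (R=-0.5000) → pose (-1.8293, 1.2120, 0.3562)

(-1.8293, 1.2120, 0.3562)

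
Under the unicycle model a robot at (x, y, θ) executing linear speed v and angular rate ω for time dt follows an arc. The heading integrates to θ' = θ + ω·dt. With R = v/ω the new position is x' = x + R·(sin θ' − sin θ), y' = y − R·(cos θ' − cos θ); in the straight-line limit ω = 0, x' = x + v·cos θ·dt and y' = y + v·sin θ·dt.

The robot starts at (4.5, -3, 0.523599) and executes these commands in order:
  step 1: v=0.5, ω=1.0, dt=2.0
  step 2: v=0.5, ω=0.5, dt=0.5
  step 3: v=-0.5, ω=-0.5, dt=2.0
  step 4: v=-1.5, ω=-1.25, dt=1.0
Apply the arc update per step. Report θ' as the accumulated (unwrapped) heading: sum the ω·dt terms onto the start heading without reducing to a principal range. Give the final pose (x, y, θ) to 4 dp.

(4.3644, -4.0540, 0.5236)

step 1: θ'=2.5236 (R=0.5000) → pose (4.5397, -2.1595, 2.5236)
step 2: θ'=2.7736 (R=1.0000) → pose (4.3200, -2.0415, 2.7736)
step 3: θ'=1.7736 (R=1.0000) → pose (4.9398, -2.7731, 1.7736)
step 4: θ'=0.5236 (R=1.2000) → pose (4.3644, -4.0540, 0.5236)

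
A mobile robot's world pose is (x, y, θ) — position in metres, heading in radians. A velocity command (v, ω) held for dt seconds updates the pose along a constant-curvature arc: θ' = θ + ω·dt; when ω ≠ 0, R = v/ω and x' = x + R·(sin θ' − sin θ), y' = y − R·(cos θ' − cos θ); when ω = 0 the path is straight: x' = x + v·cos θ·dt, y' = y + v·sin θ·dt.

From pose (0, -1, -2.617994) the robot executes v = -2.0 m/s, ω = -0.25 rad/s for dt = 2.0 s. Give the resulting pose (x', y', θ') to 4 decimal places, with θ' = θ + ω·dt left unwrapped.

θ' = -2.6180 + -0.25·2.0 = -3.1180
R = v/ω = -2.0/-0.25 = 8.0000
x' = 0 + 8.0000·(sin -3.1180 − sin -2.6180) = 3.8112
y' = -1 − 8.0000·(cos -3.1180 − cos -2.6180) = 0.0696

(3.8112, 0.0696, -3.1180)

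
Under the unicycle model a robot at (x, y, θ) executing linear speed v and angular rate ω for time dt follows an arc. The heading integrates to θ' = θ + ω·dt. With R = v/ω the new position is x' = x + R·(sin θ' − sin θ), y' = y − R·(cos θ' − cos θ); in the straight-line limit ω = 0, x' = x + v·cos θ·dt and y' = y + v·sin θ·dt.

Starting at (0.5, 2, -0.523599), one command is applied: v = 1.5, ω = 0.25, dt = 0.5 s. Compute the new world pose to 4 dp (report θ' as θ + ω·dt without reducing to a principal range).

θ' = -0.5236 + 0.25·0.5 = -0.3986
R = v/ω = 1.5/0.25 = 6.0000
x' = 0.5 + 6.0000·(sin -0.3986 − sin -0.5236) = 1.1712
y' = 2 − 6.0000·(cos -0.3986 − cos -0.5236) = 1.6665

(1.1712, 1.6665, -0.3986)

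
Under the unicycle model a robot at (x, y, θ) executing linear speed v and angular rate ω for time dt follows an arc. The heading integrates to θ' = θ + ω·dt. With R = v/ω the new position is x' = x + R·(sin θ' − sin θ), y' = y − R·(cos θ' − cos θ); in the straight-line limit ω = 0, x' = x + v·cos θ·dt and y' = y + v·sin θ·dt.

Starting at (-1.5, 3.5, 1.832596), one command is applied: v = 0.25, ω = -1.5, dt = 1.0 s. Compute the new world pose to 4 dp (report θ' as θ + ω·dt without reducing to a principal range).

θ' = 1.8326 + -1.5·1.0 = 0.3326
R = v/ω = 0.25/-1.5 = -0.1667
x' = -1.5 + -0.1667·(sin 0.3326 − sin 1.8326) = -1.3934
y' = 3.5 − -0.1667·(cos 0.3326 − cos 1.8326) = 3.7007

(-1.3934, 3.7007, 0.3326)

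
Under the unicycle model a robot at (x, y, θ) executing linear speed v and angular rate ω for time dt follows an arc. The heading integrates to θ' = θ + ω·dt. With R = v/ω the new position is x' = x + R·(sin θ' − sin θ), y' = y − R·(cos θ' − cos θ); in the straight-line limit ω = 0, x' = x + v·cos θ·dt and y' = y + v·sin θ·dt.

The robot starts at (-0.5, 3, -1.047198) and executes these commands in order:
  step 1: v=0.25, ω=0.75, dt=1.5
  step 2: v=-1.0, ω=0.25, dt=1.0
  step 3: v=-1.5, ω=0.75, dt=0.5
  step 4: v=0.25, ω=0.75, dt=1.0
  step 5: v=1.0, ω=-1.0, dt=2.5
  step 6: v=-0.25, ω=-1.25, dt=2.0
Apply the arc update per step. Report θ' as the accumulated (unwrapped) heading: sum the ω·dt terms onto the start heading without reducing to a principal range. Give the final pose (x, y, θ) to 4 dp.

(0.4156, 3.1472, -3.5472)

step 1: θ'=0.0778 (R=0.3333) → pose (-0.1854, 2.8343, 0.0778)
step 2: θ'=0.3278 (R=-4.0000) → pose (-1.1624, 2.6335, 0.3278)
step 3: θ'=0.7028 (R=-2.0000) → pose (-1.8112, 2.2660, 0.7028)
step 4: θ'=1.4528 (R=0.3333) → pose (-1.6956, 2.4811, 1.4528)
step 5: θ'=-1.0472 (R=-1.0000) → pose (0.1635, 2.8634, -1.0472)
step 6: θ'=-3.5472 (R=0.2000) → pose (0.4156, 3.1472, -3.5472)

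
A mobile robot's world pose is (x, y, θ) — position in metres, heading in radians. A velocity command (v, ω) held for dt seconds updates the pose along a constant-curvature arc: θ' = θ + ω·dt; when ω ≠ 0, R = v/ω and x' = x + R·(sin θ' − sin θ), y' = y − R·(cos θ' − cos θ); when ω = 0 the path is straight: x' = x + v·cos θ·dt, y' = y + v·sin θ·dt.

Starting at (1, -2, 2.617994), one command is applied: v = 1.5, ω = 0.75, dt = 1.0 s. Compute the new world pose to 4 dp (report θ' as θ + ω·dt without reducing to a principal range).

(-0.4489, -1.7831, 3.3680)

θ' = 2.6180 + 0.75·1.0 = 3.3680
R = v/ω = 1.5/0.75 = 2.0000
x' = 1 + 2.0000·(sin 3.3680 − sin 2.6180) = -0.4489
y' = -2 − 2.0000·(cos 3.3680 − cos 2.6180) = -1.7831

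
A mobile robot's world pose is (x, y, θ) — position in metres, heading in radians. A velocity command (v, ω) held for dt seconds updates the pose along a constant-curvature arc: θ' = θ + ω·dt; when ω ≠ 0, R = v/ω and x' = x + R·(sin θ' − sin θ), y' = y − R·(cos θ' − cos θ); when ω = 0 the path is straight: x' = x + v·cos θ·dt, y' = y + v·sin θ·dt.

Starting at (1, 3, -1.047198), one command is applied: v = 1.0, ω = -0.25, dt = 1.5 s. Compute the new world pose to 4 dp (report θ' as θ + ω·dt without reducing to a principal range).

(1.4918, 1.5922, -1.4222)

θ' = -1.0472 + -0.25·1.5 = -1.4222
R = v/ω = 1.0/-0.25 = -4.0000
x' = 1 + -4.0000·(sin -1.4222 − sin -1.0472) = 1.4918
y' = 3 − -4.0000·(cos -1.4222 − cos -1.0472) = 1.5922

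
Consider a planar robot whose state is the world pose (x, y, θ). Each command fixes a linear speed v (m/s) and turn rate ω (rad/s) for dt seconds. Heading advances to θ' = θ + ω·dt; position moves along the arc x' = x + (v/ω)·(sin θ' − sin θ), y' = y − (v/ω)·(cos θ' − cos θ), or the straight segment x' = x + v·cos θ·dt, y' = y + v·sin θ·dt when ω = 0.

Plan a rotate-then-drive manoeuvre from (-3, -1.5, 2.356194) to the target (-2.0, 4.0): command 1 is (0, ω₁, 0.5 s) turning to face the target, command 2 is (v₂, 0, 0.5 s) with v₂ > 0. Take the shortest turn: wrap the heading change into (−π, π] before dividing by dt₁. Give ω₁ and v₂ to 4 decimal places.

ω₁ = -1.9305, v₂ = 11.1803

heading to target = atan2(4−-1.5, -2−-3) = 1.3909
Δθ = wrap(1.3909 − 2.3562) = -0.9653; ω₁ = Δθ/dt₁ = -1.9305
distance = √((-2−-3)² + (4−-1.5)²) = 5.5902; v₂ = distance/dt₂ = 11.1803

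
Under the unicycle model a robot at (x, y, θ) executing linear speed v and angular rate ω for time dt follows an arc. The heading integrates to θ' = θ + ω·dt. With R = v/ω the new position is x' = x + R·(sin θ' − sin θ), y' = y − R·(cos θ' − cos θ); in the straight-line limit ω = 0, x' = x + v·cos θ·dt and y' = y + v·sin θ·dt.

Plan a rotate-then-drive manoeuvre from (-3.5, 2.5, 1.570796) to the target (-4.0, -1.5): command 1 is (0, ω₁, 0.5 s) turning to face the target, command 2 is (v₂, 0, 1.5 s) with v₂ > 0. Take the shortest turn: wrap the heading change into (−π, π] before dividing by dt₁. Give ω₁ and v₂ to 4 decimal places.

ω₁ = 6.0345, v₂ = 2.6874

heading to target = atan2(-1.5−2.5, -4−-3.5) = -1.6952
Δθ = wrap(-1.6952 − 1.5708) = 3.0172; ω₁ = Δθ/dt₁ = 6.0345
distance = √((-4−-3.5)² + (-1.5−2.5)²) = 4.0311; v₂ = distance/dt₂ = 2.6874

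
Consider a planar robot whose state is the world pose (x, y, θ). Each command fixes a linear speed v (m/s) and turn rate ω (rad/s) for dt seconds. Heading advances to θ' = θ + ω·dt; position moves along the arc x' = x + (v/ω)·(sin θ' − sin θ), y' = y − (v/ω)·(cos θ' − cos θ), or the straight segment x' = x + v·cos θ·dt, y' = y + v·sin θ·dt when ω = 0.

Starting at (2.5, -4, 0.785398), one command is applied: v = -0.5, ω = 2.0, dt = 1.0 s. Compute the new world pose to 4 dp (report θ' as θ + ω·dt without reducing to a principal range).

θ' = 0.7854 + 2.0·1.0 = 2.7854
R = v/ω = -0.5/2.0 = -0.2500
x' = 2.5 + -0.2500·(sin 2.7854 − sin 0.7854) = 2.5896
y' = -4 − -0.2500·(cos 2.7854 − cos 0.7854) = -4.4111

(2.5896, -4.4111, 2.7854)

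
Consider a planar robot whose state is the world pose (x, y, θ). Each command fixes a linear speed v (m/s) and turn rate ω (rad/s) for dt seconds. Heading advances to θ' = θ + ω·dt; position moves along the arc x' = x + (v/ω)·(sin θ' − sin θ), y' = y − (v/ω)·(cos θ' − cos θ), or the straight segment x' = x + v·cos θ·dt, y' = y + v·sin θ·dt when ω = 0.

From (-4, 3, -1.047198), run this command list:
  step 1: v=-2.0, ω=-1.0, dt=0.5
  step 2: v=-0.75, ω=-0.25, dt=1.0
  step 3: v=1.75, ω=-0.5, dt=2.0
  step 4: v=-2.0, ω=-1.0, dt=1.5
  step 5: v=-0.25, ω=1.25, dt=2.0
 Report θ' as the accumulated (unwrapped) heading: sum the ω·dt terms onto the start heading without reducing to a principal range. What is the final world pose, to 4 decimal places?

(-3.5374, 1.1481, -1.7972)

step 1: θ'=-1.5472 (R=2.0000) → pose (-4.2674, 3.9528, -1.5472)
step 2: θ'=-1.7972 (R=3.0000) → pose (-4.1917, 4.6970, -1.7972)
step 3: θ'=-2.7972 (R=-3.5000) → pose (-6.4207, 2.1882, -2.7972)
step 4: θ'=-4.2972 (R=2.0000) → pose (-3.9153, 1.1124, -4.2972)
step 5: θ'=-1.7972 (R=-0.2000) → pose (-3.5374, 1.1481, -1.7972)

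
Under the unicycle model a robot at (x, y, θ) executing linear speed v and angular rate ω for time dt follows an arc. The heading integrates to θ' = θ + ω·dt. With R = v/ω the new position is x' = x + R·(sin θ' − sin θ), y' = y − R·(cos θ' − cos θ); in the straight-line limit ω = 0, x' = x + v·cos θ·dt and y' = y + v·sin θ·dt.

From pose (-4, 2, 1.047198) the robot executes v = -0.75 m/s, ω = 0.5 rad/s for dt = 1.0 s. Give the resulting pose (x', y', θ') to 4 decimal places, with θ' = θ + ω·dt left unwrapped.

(-4.2005, 1.2854, 1.5472)

θ' = 1.0472 + 0.5·1.0 = 1.5472
R = v/ω = -0.75/0.5 = -1.5000
x' = -4 + -1.5000·(sin 1.5472 − sin 1.0472) = -4.2005
y' = 2 − -1.5000·(cos 1.5472 − cos 1.0472) = 1.2854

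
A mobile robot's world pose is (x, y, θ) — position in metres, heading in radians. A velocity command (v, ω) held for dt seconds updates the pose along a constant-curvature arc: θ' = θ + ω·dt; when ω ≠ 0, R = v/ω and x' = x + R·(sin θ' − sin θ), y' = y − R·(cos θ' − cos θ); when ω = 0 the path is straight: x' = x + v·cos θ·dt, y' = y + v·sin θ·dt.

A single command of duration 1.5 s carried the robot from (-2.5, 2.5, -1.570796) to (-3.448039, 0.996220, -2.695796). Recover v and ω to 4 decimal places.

v = 1.2500, ω = -0.7500

Δθ = -2.695796 − -1.570796 = -1.125000
ω = Δθ/dt = -1.125000/1.5 = -0.7500
R = −Δy/(cos θ' − cos θ) = -1.6667
v = R·ω = -1.6667·-0.7500 = 1.2500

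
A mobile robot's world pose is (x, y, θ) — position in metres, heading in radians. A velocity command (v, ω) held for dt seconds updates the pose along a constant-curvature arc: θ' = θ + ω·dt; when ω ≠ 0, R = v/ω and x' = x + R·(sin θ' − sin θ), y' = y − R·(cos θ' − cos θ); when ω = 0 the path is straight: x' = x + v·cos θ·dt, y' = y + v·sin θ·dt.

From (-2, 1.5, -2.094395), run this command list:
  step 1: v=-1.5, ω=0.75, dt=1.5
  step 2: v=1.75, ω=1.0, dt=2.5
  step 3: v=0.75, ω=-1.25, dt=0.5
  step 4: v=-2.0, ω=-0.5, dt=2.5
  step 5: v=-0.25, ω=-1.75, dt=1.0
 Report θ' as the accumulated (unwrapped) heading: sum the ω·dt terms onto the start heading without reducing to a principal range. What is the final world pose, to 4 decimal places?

step 1: θ'=-0.9694 (R=-2.0000) → pose (-2.0830, 3.6316, -0.9694)
step 2: θ'=1.5306 (R=1.7500) → pose (1.1086, 4.5514, 1.5306)
step 3: θ'=0.9056 (R=-0.6000) → pose (1.2360, 4.8976, 0.9056)
step 4: θ'=-0.3444 (R=4.0000) → pose (-3.2617, 3.6014, -0.3444)
step 5: θ'=-2.0944 (R=0.1429) → pose (-3.3372, 3.8073, -2.0944)

(-3.3372, 3.8073, -2.0944)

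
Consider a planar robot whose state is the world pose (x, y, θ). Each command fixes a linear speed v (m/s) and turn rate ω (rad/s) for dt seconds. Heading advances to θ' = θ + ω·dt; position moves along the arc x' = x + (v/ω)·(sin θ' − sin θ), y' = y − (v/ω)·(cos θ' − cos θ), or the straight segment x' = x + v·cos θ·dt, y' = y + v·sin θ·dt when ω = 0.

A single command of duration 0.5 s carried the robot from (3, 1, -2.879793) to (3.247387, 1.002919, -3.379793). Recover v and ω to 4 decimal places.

Δθ = -3.379793 − -2.879793 = -0.500000
ω = Δθ/dt = -0.500000/0.5 = -1.0000
R = Δx/(sin θ' − sin θ) = 0.5000
v = R·ω = 0.5000·-1.0000 = -0.5000

v = -0.5000, ω = -1.0000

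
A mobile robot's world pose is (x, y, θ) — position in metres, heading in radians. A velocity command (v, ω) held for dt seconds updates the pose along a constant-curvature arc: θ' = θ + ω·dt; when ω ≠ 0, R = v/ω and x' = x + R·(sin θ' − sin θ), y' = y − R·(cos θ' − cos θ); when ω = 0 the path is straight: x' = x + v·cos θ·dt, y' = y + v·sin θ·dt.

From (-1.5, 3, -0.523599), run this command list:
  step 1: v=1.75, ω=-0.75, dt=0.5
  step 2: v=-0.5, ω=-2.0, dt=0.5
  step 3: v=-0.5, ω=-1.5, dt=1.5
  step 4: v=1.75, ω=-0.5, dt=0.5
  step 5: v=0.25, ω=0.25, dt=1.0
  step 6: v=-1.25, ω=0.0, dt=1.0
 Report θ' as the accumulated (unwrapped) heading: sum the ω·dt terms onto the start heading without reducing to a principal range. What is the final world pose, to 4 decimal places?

(-0.0934, 2.6985, -4.1486)

step 1: θ'=-0.8986 (R=-2.3333) → pose (-0.8409, 2.4323, -0.8986)
step 2: θ'=-1.8986 (R=0.2500) → pose (-0.8820, 2.6684, -1.8986)
step 3: θ'=-4.1486 (R=0.3333) → pose (-0.2847, 2.7392, -4.1486)
step 4: θ'=-4.3986 (R=-3.5000) → pose (-0.6555, 3.5293, -4.3986)
step 5: θ'=-4.1486 (R=1.0000) → pose (-0.7614, 3.7550, -4.1486)
step 6: θ'=-4.1486 (straight) → pose (-0.0934, 2.6985, -4.1486)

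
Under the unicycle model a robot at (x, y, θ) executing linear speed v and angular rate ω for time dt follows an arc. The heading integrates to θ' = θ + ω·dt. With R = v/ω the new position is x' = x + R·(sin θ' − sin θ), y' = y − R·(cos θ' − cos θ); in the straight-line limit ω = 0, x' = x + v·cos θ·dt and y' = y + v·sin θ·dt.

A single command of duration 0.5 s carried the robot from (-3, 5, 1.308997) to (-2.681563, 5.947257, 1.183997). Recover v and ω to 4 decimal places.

v = 2.0000, ω = -0.2500

Δθ = 1.183997 − 1.308997 = -0.125000
ω = Δθ/dt = -0.125000/0.5 = -0.2500
R = −Δy/(cos θ' − cos θ) = -8.0000
v = R·ω = -8.0000·-0.2500 = 2.0000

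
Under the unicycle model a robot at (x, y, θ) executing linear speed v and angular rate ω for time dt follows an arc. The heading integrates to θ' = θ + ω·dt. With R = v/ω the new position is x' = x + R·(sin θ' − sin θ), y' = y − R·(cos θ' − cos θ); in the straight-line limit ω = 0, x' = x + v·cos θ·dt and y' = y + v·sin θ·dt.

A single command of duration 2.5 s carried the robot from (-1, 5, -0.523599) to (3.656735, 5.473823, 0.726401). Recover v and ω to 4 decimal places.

Δθ = 0.726401 − -0.523599 = 1.250000
ω = Δθ/dt = 1.250000/2.5 = 0.5000
R = Δx/(sin θ' − sin θ) = 4.0000
v = R·ω = 4.0000·0.5000 = 2.0000

v = 2.0000, ω = 0.5000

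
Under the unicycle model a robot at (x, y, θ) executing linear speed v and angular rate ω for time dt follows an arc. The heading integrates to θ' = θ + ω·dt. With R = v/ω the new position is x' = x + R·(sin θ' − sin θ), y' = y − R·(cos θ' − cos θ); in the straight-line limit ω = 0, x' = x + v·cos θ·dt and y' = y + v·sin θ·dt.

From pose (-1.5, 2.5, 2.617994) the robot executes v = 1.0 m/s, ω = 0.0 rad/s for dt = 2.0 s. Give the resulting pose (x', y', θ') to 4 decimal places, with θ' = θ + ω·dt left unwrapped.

(-3.2321, 3.5000, 2.6180)

θ' = 2.6180 + 0.0·2.0 = 2.6180
ω = 0 → straight: x' = -1.5 + 1.0·cos(2.6180)·2.0 = -3.2321
y' = 2.5 + 1.0·sin(2.6180)·2.0 = 3.5000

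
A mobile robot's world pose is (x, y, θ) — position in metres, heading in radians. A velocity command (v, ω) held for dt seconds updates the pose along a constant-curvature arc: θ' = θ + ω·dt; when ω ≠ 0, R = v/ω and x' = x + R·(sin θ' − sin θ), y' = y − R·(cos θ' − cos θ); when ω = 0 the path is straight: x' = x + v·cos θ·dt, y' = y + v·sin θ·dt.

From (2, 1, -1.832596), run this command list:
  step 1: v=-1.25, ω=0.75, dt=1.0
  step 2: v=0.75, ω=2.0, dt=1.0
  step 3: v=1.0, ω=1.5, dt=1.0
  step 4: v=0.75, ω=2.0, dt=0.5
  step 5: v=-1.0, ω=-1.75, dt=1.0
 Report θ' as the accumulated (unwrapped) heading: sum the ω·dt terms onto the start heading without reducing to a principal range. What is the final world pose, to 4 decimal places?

step 1: θ'=-1.0826 (R=-1.6667) → pose (1.8621, 2.2131, -1.0826)
step 2: θ'=0.9174 (R=0.3750) → pose (2.4910, 2.1610, 0.9174)
step 3: θ'=2.4174 (R=0.6667) → pose (2.4034, 3.0656, 2.4174)
step 4: θ'=3.4174 (R=0.3750) → pose (2.0528, 3.1456, 3.4174)
step 5: θ'=1.6674 (R=0.5714) → pose (2.7772, 2.6509, 1.6674)

(2.7772, 2.6509, 1.6674)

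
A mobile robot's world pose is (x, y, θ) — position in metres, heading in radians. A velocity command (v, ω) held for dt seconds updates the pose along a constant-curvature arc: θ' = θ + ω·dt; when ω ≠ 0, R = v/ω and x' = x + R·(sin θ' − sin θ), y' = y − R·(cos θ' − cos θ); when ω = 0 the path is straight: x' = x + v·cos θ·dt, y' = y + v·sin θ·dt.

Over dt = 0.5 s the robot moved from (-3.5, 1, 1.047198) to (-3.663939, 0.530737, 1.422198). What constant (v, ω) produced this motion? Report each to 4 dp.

v = -1.0000, ω = 0.7500

Δθ = 1.422198 − 1.047198 = 0.375000
ω = Δθ/dt = 0.375000/0.5 = 0.7500
R = −Δy/(cos θ' − cos θ) = -1.3333
v = R·ω = -1.3333·0.7500 = -1.0000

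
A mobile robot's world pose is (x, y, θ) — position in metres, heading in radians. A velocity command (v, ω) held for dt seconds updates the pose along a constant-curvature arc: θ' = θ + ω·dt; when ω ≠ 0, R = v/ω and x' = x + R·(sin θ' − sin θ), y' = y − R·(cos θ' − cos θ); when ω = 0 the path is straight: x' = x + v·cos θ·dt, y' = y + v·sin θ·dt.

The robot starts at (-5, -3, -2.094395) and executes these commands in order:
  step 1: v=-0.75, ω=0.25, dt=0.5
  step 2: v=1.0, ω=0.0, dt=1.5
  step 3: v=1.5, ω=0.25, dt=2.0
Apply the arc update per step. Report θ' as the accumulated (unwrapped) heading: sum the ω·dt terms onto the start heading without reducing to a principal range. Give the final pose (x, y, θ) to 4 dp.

(-5.8550, -6.9829, -1.4694)

step 1: θ'=-1.9694 (R=-3.0000) → pose (-4.8333, -2.6644, -1.9694)
step 2: θ'=-1.9694 (straight) → pose (-5.4154, -4.0468, -1.9694)
step 3: θ'=-1.4694 (R=6.0000) → pose (-5.8550, -6.9829, -1.4694)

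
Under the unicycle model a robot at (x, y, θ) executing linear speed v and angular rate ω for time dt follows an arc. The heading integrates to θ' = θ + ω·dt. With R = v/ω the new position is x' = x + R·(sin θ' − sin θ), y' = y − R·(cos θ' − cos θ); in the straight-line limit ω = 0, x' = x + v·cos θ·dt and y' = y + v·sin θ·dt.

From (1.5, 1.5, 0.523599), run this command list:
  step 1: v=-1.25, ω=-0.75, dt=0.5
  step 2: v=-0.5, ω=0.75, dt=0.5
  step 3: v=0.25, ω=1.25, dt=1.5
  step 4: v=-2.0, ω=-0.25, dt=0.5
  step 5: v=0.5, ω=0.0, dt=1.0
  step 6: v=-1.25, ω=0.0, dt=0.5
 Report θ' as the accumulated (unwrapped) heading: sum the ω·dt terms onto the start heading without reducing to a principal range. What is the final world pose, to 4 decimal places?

step 1: θ'=0.1486 (R=1.6667) → pose (0.9134, 1.2951, 0.1486)
step 2: θ'=0.5236 (R=-0.6667) → pose (0.6788, 1.2131, 0.5236)
step 3: θ'=2.3986 (R=0.2000) → pose (0.7141, 1.5336, 2.3986)
step 4: θ'=2.2736 (R=8.0000) → pose (1.4064, 0.8129, 2.2736)
step 5: θ'=2.2736 (straight) → pose (1.0832, 1.1944, 2.2736)
step 6: θ'=2.2736 (straight) → pose (1.4872, 0.7175, 2.2736)

(1.4872, 0.7175, 2.2736)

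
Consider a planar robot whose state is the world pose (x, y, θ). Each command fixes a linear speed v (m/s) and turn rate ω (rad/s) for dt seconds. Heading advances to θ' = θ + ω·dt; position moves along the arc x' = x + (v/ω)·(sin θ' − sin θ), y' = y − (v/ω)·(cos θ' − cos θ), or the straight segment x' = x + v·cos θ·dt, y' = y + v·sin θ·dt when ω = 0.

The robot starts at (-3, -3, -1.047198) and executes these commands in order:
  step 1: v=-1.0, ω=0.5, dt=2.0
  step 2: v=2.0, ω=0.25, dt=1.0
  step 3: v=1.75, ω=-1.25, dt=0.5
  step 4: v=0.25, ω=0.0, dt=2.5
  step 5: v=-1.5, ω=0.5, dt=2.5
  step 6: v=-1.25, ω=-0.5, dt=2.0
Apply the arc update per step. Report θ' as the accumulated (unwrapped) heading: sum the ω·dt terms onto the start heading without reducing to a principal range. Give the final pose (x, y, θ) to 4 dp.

(-6.9313, -3.6764, -0.1722)

step 1: θ'=-0.0472 (R=-2.0000) → pose (-4.6377, -2.0022, -0.0472)
step 2: θ'=0.2028 (R=8.0000) → pose (-2.6489, -1.8472, 0.2028)
step 3: θ'=-0.4222 (R=-1.4000) → pose (-1.7933, -1.9414, -0.4222)
step 4: θ'=-0.4222 (straight) → pose (-1.2232, -2.1975, -0.4222)
step 5: θ'=0.8278 (R=-3.0000) → pose (-4.6618, -2.9046, 0.8278)
step 6: θ'=-0.1722 (R=2.5000) → pose (-6.9313, -3.6764, -0.1722)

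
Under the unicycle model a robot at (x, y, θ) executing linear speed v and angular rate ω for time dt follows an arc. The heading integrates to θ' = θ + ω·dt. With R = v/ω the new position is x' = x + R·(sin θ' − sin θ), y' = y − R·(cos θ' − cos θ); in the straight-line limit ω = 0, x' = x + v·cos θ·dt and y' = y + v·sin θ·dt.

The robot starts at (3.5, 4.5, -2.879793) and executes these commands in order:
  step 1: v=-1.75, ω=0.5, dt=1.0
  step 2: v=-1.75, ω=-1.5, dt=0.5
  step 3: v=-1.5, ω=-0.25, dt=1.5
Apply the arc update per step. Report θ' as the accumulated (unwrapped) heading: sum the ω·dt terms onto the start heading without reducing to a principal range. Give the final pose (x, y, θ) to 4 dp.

(8.0038, 5.2796, -3.5048)

step 1: θ'=-2.3798 (R=-3.5000) → pose (5.0099, 5.3482, -2.3798)
step 2: θ'=-3.1298 (R=1.1667) → pose (5.8014, 5.6705, -3.1298)
step 3: θ'=-3.5048 (R=6.0000) → pose (8.0038, 5.2796, -3.5048)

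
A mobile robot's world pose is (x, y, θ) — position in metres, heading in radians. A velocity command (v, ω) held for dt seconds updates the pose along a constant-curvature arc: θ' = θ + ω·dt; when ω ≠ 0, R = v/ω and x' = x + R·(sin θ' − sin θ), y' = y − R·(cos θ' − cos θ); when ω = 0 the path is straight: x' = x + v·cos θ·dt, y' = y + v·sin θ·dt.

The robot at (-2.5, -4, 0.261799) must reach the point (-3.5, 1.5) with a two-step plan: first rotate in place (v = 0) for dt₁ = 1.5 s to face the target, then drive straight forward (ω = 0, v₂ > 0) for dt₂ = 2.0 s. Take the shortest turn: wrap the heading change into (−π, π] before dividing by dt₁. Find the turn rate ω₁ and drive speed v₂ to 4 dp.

ω₁ = 0.9926, v₂ = 2.7951

heading to target = atan2(1.5−-4, -3.5−-2.5) = 1.7506
Δθ = wrap(1.7506 − 0.2618) = 1.4889; ω₁ = Δθ/dt₁ = 0.9926
distance = √((-3.5−-2.5)² + (1.5−-4)²) = 5.5902; v₂ = distance/dt₂ = 2.7951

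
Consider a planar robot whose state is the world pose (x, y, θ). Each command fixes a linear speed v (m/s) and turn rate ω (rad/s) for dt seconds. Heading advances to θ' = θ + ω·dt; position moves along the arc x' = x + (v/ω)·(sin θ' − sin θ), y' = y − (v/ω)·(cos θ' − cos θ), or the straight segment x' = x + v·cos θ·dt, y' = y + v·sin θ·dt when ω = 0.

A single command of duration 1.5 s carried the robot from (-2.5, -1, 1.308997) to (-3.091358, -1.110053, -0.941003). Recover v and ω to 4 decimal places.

v = -0.5000, ω = -1.5000

Δθ = -0.941003 − 1.308997 = -2.250000
ω = Δθ/dt = -2.250000/1.5 = -1.5000
R = Δx/(sin θ' − sin θ) = 0.3333
v = R·ω = 0.3333·-1.5000 = -0.5000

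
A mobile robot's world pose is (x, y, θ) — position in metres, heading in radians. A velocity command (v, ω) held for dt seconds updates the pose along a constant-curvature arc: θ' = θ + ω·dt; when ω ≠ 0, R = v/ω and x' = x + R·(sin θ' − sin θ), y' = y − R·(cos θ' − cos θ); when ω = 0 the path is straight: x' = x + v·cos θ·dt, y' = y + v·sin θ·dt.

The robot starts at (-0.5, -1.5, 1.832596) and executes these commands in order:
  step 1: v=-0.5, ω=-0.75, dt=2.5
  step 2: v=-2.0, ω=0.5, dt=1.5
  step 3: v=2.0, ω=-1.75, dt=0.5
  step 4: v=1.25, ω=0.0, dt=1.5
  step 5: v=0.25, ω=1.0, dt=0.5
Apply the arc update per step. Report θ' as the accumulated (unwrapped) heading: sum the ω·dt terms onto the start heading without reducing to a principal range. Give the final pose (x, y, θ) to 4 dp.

step 1: θ'=-0.0424 (R=0.6667) → pose (-1.1722, -2.3386, -0.0424)
step 2: θ'=0.7076 (R=-4.0000) → pose (-3.9418, -3.2953, 0.7076)
step 3: θ'=-0.1674 (R=-1.1429) → pose (-3.0085, -3.0369, -0.1674)
step 4: θ'=-0.1674 (straight) → pose (-1.1597, -3.3493, -0.1674)
step 5: θ'=0.3326 (R=0.2500) → pose (-1.0364, -3.3391, 0.3326)

(-1.0364, -3.3391, 0.3326)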